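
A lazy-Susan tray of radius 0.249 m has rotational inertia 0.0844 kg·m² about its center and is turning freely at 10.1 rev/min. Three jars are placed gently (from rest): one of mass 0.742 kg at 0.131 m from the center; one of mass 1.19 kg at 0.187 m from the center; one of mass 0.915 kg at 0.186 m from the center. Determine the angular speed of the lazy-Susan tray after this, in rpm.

ω_f ≈ 5.00 rpm

No external torque acts about the center; L_before = L_after.
Added inertia Σmr² = (0.742)(0.131)² + (1.19)(0.187)² + (0.915)(0.186)² = 0.08600 kg·m²; I_f = 0.08440 + 0.08600 = 0.1704 kg·m².
ω_f = I_p ω_i / I_f = (0.08440)(10.1) / 0.1704 = 5.003 rpm.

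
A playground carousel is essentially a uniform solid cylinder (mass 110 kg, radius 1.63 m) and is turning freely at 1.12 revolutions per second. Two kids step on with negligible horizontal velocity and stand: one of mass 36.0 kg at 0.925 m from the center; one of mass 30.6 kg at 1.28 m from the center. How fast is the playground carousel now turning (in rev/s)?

No external torque acts about the center; L_before = L_after.
I_p = ½(110)(1.63)² = 146.1 kg·m².
Added inertia Σmr² = (36.0)(0.925)² + (30.6)(1.28)² = 80.94 kg·m²; I_f = 146.1 + 80.94 = 227.1 kg·m².
ω_f = I_p ω_i / I_f = (146.1)(1.12) / 227.1 = 0.7208 rev/s.

ω_f ≈ 0.721 rev/s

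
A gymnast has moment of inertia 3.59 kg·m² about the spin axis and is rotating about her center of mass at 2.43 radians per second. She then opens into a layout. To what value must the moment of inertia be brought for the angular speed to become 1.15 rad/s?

Angular momentum about the spin axis is conserved since the torque about it is zero.
I₂ = I₁ω₁ / ω₂ = (3.59)(2.43) / (1.15) = 7.586 kg·m².

I₂ ≈ 7.59 kg·m²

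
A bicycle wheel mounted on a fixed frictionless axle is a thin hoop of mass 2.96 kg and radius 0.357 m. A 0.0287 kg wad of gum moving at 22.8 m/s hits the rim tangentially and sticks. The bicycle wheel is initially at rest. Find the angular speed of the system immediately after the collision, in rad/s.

|ω_f| ≈ 0.613 rad/s

About the axle the impulsive forces during the collision are internal, so angular momentum about that axis is conserved.
I_p = (2.96)(0.357)² = 0.3772 kg·m². Taking the sense of the wad of gum's angular momentum as positive, L_{wad} = m v R = (0.0287)(22.8)(0.357) = 0.2336 kg·m²/s.
L_i = 0 + 0.2336 = 0.2336 kg·m²/s.
After sticking, I_f = I_p + m R² = 0.3772 + (0.0287)(0.357)² = 0.3809 kg·m².
ω_f = L_i / I_f = 0.2336 / 0.3809 = 0.6133 rad/s.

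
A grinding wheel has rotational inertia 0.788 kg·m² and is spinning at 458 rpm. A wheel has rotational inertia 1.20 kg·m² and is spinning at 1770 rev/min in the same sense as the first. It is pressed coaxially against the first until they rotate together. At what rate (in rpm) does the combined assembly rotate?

No external torque acts about the common axis, so total angular momentum is conserved.
Taking A's sense as positive: L = (0.7880)(458) + (1.200)(1770) = 2485 kg·m²·rpm.
Combined I = 0.7880 + 1.200 = 1.988 kg·m².
ω_f = L / I = 2485 / 1.988 = 1250 rpm.

|ω_f| ≈ 1250 rpm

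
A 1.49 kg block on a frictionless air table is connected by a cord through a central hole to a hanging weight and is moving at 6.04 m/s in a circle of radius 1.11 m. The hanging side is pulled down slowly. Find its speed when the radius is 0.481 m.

The only horizontal force on the mass is along the cord (radial), so it exerts no torque about the hole and angular momentum m v r is conserved.
v₂ = v₁ r₁ / r₂ = (6.04)(1.11) / (0.481) = 13.94 m/s.

v₂ ≈ 13.9 m/s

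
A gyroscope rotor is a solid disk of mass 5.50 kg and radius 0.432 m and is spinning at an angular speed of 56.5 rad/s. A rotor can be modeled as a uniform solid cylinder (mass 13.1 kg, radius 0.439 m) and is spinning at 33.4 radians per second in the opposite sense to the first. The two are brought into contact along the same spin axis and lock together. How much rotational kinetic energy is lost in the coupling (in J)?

ΔKE lost ≈ 1470 J

The coupling torques are internal; angular momentum about the shared axis is conserved.
Moments of inertia: I_A = ½(5.50)(0.432)² = 0.5132 kg·m²; I_B = ½(13.1)(0.439)² = 1.262 kg·m².
Taking A's sense as positive: L = (0.5132)(56.5) − (1.262)(33.4) = -13.16 kg·m²·rad/s.
Combined I = 0.5132 + 1.262 = 1.776 kg·m².
ω_f = L / I = -13.16 / 1.776 = -7.415 rad/s.
KE_i = ½ΣIω² = 1523 J; KE_f = ½(1.776)(7.415)² = 48.81 J.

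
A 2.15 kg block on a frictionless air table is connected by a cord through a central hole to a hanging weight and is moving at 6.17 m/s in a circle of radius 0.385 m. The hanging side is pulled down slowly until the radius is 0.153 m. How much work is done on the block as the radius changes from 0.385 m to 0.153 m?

The only horizontal force on the mass is along the cord (radial), so it exerts no torque about the hole and angular momentum m v r is conserved.
v₂ = v₁ r₁ / r₂ = (6.17)(0.385) / (0.153) = 15.53 m/s.
W = ΔKE = ½m(v₂² − v₁²) = 218.2 J.

W ≈ 218 J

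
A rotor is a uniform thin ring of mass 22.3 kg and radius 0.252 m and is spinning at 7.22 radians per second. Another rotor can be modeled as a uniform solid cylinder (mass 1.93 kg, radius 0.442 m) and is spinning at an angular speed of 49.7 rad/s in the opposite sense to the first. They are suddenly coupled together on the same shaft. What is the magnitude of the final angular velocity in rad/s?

No external torque acts about the common axis, so total angular momentum is conserved.
Moments of inertia: I_A = (22.3)(0.252)² = 1.416 kg·m²; I_B = ½(1.93)(0.442)² = 0.1885 kg·m².
Taking A's sense as positive: L = (1.416)(7.22) − (0.1885)(49.7) = 0.8548 kg·m²·rad/s.
Combined I = 1.416 + 0.1885 = 1.605 kg·m².
ω_f = L / I = 0.8548 / 1.605 = 0.5327 rad/s.

|ω_f| ≈ 0.533 rad/s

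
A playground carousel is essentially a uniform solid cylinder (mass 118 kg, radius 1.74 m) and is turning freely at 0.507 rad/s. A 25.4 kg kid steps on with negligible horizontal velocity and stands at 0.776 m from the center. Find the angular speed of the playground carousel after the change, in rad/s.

ω_f ≈ 0.467 rad/s

No external torque acts about the center; L_before = L_after.
I_p = ½(118)(1.74)² = 178.6 kg·m².
Added inertia Σmr² = (25.4)(0.776)² = 15.30 kg·m²; I_f = 178.6 + 15.30 = 193.9 kg·m².
ω_f = I_p ω_i / I_f = (178.6)(0.507) / 193.9 = 0.4670 rad/s.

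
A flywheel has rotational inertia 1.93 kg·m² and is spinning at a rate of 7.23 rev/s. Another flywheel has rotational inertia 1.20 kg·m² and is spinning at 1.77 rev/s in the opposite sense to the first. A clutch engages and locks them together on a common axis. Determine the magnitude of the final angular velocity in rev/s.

|ω_f| ≈ 3.78 rev/s

The coupling torques are internal; angular momentum about the shared axis is conserved.
Taking A's sense as positive: L = (1.930)(7.23) − (1.200)(1.77) = 11.83 kg·m²·rev/s.
Combined I = 1.930 + 1.200 = 3.130 kg·m².
ω_f = L / I = 11.83 / 3.130 = 3.780 rev/s.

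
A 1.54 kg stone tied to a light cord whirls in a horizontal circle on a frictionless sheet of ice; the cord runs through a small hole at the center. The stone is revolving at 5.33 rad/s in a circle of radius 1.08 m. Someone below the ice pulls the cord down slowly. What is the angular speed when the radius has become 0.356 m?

ω₂ ≈ 49.1 rad/s

No torque about the axis ⇒ m r₁² ω₁ = m r₂² ω₂.
ω₂ = ω₁ (r₁/r₂)² = (5.33)(1.08/0.356)² = 49.05 rad/s.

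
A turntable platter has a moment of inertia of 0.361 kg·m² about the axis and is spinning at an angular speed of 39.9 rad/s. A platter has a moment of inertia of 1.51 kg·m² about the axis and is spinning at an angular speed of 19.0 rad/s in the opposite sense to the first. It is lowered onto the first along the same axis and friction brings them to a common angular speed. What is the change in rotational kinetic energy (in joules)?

No external torque acts about the common axis, so total angular momentum is conserved.
Taking A's sense as positive: L = (0.3610)(39.9) − (1.510)(19.0) = -14.29 kg·m²·rad/s.
Combined I = 0.3610 + 1.510 = 1.871 kg·m².
ω_f = L / I = -14.29 / 1.871 = -7.636 rad/s.
KE_i = ½ΣIω² = 559.9 J; KE_f = ½(1.871)(7.636)² = 54.54 J.

ΔKE ≈ -505 J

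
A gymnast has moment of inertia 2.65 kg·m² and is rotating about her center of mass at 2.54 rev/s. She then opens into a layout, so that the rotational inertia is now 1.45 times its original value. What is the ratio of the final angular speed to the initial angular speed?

With no external torque about the axis, L is conserved: I₁ω₁ = I₂ω₂.
I₂ = 1.45 × 2.65 = 3.842 kg·m².
ω₂/ω₁ = I₁/I₂ = 2.650 / 3.842 = 0.6897.

ω₂/ω₁ ≈ 0.690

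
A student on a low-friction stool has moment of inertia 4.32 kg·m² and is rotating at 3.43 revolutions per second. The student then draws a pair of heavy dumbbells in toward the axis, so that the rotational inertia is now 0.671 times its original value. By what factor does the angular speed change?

ω₂/ω₁ ≈ 1.49

Angular momentum about the spin axis is conserved since the torque about it is zero.
I₂ = 0.671 × 4.32 = 2.899 kg·m².
ω₂/ω₁ = I₁/I₂ = 4.320 / 2.899 = 1.490.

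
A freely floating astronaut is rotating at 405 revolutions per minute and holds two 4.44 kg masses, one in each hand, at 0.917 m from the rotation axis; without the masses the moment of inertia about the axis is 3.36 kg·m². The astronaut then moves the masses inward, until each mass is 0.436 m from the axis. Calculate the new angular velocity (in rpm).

Angular momentum about the spin axis is conserved since the torque about it is zero.
I₁ = 3.36 + 2(4.44)(0.917)² = 10.83 kg·m²; I₂ = 3.36 + 2(4.44)(0.436)² = 5.048 kg·m².
ω₂ = I₁ω₁ / I₂ = (10.83)(405 rpm) / (5.048) = 868.6 rpm.

ω₂ ≈ 869 rpm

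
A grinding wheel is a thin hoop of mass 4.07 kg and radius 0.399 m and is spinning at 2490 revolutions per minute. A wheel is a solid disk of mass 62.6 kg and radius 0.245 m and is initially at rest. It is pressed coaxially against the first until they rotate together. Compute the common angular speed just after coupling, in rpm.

|ω_f| ≈ 639 rpm

The coupling torques are internal; angular momentum about the shared axis is conserved.
Moments of inertia: I_A = (4.07)(0.399)² = 0.6479 kg·m²; I_B = ½(62.6)(0.245)² = 1.879 kg·m².
Taking A's sense as positive: L = (0.6479)(2490) = 1613 kg·m²·rpm.
Combined I = 0.6479 + 1.879 = 2.527 kg·m².
ω_f = L / I = 1613 / 2.527 = 638.5 rpm.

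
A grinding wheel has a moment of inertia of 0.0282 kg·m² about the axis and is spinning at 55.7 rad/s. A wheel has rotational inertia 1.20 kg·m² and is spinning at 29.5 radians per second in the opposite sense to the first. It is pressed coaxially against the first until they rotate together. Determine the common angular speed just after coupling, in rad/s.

No external torque acts about the common axis, so total angular momentum is conserved.
Taking A's sense as positive: L = (0.02820)(55.7) − (1.200)(29.5) = -33.83 kg·m²·rad/s.
Combined I = 0.02820 + 1.200 = 1.228 kg·m².
ω_f = L / I = -33.83 / 1.228 = -27.54 rad/s.

|ω_f| ≈ 27.5 rad/s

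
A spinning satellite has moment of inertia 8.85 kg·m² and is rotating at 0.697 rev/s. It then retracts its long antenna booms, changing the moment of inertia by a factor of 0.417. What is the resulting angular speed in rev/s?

ω₂ ≈ 1.67 rev/s

Angular momentum about the spin axis is conserved since the torque about it is zero.
I₂ = 0.417 × 8.85 = 3.690 kg·m².
ω₂ = I₁ω₁ / I₂ = (8.850)(0.697 rev/s) / (3.690) = 1.671 rev/s.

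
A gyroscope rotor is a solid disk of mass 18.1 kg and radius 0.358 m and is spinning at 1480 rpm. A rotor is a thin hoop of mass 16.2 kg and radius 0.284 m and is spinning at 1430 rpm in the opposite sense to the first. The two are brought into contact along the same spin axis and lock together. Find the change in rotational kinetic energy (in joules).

The coupling torques are internal; angular momentum about the shared axis is conserved.
Moments of inertia: I_A = ½(18.1)(0.358)² = 1.160 kg·m²; I_B = (16.2)(0.284)² = 1.307 kg·m².
Taking A's sense as positive: L = (1.160)(1480) − (1.307)(1430) = -151.8 kg·m²·rpm.
Combined I = 1.160 + 1.307 = 2.467 kg·m².
ω_f = L / I = -151.8 / 2.467 = -61.56 rpm.
KE_i = ½ΣIω² = 28580 J; KE_f = ½(2.467)(6.447)² = 51.26 J.

ΔKE ≈ -28500 J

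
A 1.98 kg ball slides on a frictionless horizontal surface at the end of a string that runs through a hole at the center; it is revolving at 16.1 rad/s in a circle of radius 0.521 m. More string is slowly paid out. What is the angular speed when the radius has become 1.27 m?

ω₂ ≈ 2.71 rad/s

The constraining force is radial, so m r² ω about the center is conserved.
ω₂ = ω₁ (r₁/r₂)² = (16.1)(0.521/1.27)² = 2.710 rad/s.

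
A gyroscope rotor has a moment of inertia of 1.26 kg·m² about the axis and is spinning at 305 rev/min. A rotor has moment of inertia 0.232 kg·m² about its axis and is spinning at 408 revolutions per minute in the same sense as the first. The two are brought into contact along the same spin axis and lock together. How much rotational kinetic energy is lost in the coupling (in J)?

No external torque acts about the common axis, so total angular momentum is conserved.
Taking A's sense as positive: L = (1.260)(305) + (0.2320)(408) = 479.0 kg·m²·rpm.
Combined I = 1.260 + 0.2320 = 1.492 kg·m².
ω_f = L / I = 479.0 / 1.492 = 321.0 rpm.
KE_i = ½ΣIω² = 854.4 J; KE_f = ½(1.492)(33.62)² = 843.0 J.

ΔKE lost ≈ 11.4 J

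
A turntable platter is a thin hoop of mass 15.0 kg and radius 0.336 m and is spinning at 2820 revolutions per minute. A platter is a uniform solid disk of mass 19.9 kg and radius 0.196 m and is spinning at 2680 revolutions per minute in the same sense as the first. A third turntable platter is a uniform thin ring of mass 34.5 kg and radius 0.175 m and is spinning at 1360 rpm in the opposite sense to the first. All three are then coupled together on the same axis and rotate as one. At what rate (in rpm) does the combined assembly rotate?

|ω_f| ≈ 1390 rpm

No external torque acts about the common axis, so total angular momentum is conserved.
Moments of inertia: I_A = (15.0)(0.336)² = 1.693 kg·m²; I_B = ½(19.9)(0.196)² = 0.3822 kg·m²; I_C = (34.5)(0.175)² = 1.057 kg·m².
Taking A's sense as positive: L = (1.693)(2820) + (0.3822)(2680) − (1.057)(1360) = 4363 kg·m²·rpm.
Combined I = 1.693 + 0.3822 + 1.057 = 3.132 kg·m².
ω_f = L / I = 4363 / 3.132 = 1393 rpm.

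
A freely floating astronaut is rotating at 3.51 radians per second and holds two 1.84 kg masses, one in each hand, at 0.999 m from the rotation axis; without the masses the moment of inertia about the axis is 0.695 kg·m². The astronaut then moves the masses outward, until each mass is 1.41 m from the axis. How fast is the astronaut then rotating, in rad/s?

With no external torque about the axis, L is conserved: I₁ω₁ = I₂ω₂.
I₁ = 0.695 + 2(1.84)(0.999)² = 4.368 kg·m²; I₂ = 0.695 + 2(1.84)(1.41)² = 8.011 kg·m².
ω₂ = I₁ω₁ / I₂ = (4.368)(3.51 rad/s) / (8.011) = 1.914 rad/s.

ω₂ ≈ 1.91 rad/s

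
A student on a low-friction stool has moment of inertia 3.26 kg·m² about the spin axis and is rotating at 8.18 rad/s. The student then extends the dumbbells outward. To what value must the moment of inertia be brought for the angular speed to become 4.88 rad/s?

I₂ ≈ 5.46 kg·m²

With no external torque about the axis, L is conserved: I₁ω₁ = I₂ω₂.
I₂ = I₁ω₁ / ω₂ = (3.26)(8.18) / (4.88) = 5.465 kg·m².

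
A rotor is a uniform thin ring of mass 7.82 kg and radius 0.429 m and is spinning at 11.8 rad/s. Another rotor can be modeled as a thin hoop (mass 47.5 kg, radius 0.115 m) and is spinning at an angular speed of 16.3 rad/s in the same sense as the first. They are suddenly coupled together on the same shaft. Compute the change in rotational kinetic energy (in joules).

No external torque acts about the common axis, so total angular momentum is conserved.
Moments of inertia: I_A = (7.82)(0.429)² = 1.439 kg·m²; I_B = (47.5)(0.115)² = 0.6282 kg·m².
Taking A's sense as positive: L = (1.439)(11.8) + (0.6282)(16.3) = 27.22 kg·m²·rad/s.
Combined I = 1.439 + 0.6282 = 2.067 kg·m².
ω_f = L / I = 27.22 / 2.067 = 13.17 rad/s.
KE_i = ½ΣIω² = 183.6 J; KE_f = ½(2.067)(13.17)² = 179.2 J.

ΔKE ≈ -4.43 J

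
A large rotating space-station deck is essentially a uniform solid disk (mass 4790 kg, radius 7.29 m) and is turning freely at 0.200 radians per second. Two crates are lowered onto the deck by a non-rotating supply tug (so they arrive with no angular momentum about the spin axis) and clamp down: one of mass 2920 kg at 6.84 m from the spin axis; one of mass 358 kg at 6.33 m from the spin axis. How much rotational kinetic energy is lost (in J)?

energy lost ≈ 1380 J

No external torque acts about the spin axis; L_before = L_after.
I_p = ½(4790)(7.29)² = 1.273e+05 kg·m².
Added inertia Σmr² = (2920)(6.84)² + (358)(6.33)² = 1.510e+05 kg·m²; I_f = 1.273e+05 + 1.510e+05 = 2.782e+05 kg·m².
ω_f = I_p ω_i / I_f = (1.273e+05)(0.200) / 2.782e+05 = 0.09149 rad/s.
KE_i = ½(1.273e+05)(0.2000 rad/s)² = 2546 J; KE_f = ½(2.782e+05)(0.09149)² = 1164 J.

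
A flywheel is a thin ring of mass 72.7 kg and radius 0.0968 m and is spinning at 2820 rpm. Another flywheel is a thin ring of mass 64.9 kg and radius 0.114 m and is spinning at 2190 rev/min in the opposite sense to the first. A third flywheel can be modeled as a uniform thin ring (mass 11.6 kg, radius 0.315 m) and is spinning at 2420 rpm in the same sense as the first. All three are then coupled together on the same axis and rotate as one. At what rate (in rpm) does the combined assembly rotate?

|ω_f| ≈ 1070 rpm

No external torque acts about the common axis, so total angular momentum is conserved.
Moments of inertia: I_A = (72.7)(0.0968)² = 0.6812 kg·m²; I_B = (64.9)(0.114)² = 0.8434 kg·m²; I_C = (11.6)(0.315)² = 1.151 kg·m².
Taking A's sense as positive: L = (0.6812)(2820) − (0.8434)(2190) + (1.151)(2420) = 2859 kg·m²·rpm.
Combined I = 0.6812 + 0.8434 + 1.151 = 2.676 kg·m².
ω_f = L / I = 2859 / 2.676 = 1069 rpm.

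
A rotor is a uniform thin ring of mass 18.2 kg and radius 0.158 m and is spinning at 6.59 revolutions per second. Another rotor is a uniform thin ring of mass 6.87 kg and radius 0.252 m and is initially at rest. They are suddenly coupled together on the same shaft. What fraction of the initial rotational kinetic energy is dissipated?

fraction ≈ 0.490

The coupling torques are internal; angular momentum about the shared axis is conserved.
Moments of inertia: I_A = (18.2)(0.158)² = 0.4543 kg·m²; I_B = (6.87)(0.252)² = 0.4363 kg·m².
Taking A's sense as positive: L = (0.4543)(6.59) = 2.994 kg·m²·rev/s.
Combined I = 0.4543 + 0.4363 = 0.8906 kg·m².
ω_f = L / I = 2.994 / 0.8906 = 3.362 rev/s.
KE_i = ½ΣIω² = 389.5 J; KE_f = ½(0.8906)(21.12)² = 198.7 J.
Fraction dissipated = (KE_i − KE_f)/KE_i = 0.4899.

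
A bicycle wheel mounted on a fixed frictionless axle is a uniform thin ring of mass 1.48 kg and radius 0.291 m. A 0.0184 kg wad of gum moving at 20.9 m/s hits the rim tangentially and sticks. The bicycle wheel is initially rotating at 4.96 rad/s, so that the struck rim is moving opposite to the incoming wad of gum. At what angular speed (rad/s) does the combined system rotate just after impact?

|ω_f| ≈ 4.02 rad/s

About the axle the impulsive forces during the collision are internal, so angular momentum about that axis is conserved.
I_p = (1.48)(0.291)² = 0.1253 kg·m². Taking the sense of the wad of gum's angular momentum as positive, L_{wad} = m v R = (0.0184)(20.9)(0.291) = 0.1119 kg·m²/s.
L_i = −I_p ω_p + m v R = −(0.1253)(4.96) + 0.1119 = -0.5097 kg·m²/s.
After sticking, I_f = I_p + m R² = 0.1253 + (0.0184)(0.291)² = 0.1269 kg·m².
ω_f = L_i / I_f = -0.5097 / 0.1269 = -4.017 rad/s.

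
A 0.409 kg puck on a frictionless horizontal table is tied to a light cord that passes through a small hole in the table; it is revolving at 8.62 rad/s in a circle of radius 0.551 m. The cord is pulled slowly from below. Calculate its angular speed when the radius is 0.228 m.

ω₂ ≈ 50.3 rad/s

The constraining force is radial, so m r² ω about the center is conserved.
ω₂ = ω₁ (r₁/r₂)² = (8.62)(0.551/0.228)² = 50.34 rad/s.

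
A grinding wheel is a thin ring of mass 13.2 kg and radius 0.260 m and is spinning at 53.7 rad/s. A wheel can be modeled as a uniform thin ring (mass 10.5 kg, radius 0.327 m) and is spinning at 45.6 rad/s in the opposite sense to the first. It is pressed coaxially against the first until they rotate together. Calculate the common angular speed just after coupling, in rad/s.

No external torque acts about the common axis, so total angular momentum is conserved.
Moments of inertia: I_A = (13.2)(0.260)² = 0.8923 kg·m²; I_B = (10.5)(0.327)² = 1.123 kg·m².
Taking A's sense as positive: L = (0.8923)(53.7) − (1.123)(45.6) = -3.280 kg·m²·rad/s.
Combined I = 0.8923 + 1.123 = 2.015 kg·m².
ω_f = L / I = -3.280 / 2.015 = -1.628 rad/s.

|ω_f| ≈ 1.63 rad/s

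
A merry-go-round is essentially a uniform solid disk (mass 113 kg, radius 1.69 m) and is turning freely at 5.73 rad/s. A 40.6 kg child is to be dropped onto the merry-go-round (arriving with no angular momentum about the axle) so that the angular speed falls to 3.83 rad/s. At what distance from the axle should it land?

r ≈ 1.40 m

The added mass arrives with no angular momentum about the axle, and any external torque about the axle is negligible, so the system's angular momentum is conserved.
I_p = ½(113)(1.69)² = 161.4 kg·m².
I_p ω_i = (I_p + m r²) ω_f ⇒ m r² = I_p(ω_i/ω_f − 1) = 161.4(5.73/3.83 − 1) = 80.05 kg·m².
r = √(80.05/40.6) = 1.404 m.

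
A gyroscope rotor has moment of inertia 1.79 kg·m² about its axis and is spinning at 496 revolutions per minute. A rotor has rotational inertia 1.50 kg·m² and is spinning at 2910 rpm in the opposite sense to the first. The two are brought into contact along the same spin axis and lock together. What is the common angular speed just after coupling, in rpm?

|ω_f| ≈ 1060 rpm

The coupling torques are internal; angular momentum about the shared axis is conserved.
Taking A's sense as positive: L = (1.790)(496) − (1.500)(2910) = -3477 kg·m²·rpm.
Combined I = 1.790 + 1.500 = 3.290 kg·m².
ω_f = L / I = -3477 / 3.290 = -1057 rpm.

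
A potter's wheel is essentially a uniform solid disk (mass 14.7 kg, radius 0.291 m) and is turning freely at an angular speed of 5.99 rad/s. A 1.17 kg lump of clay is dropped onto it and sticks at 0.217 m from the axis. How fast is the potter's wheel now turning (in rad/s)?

ω_f ≈ 5.50 rad/s

The added mass arrives with no angular momentum about the axis, and any external torque about the axis is negligible, so the system's angular momentum is conserved.
I_p = ½(14.7)(0.291)² = 0.6224 kg·m².
Added inertia Σmr² = (1.17)(0.217)² = 0.05509 kg·m²; I_f = 0.6224 + 0.05509 = 0.6775 kg·m².
ω_f = I_p ω_i / I_f = (0.6224)(5.99) / 0.6775 = 5.503 rad/s.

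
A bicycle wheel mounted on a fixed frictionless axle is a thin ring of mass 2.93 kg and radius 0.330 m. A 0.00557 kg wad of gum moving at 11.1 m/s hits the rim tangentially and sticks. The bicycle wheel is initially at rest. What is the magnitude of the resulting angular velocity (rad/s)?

About the axle the impulsive forces during the collision are internal, so angular momentum about that axis is conserved.
I_p = (2.93)(0.330)² = 0.3191 kg·m². Taking the sense of the wad of gum's angular momentum as positive, L_{wad} = m v R = (0.00557)(11.1)(0.330) = 0.02040 kg·m²/s.
L_i = 0 + 0.02040 = 0.02040 kg·m²/s.
After sticking, I_f = I_p + m R² = 0.3191 + (0.00557)(0.330)² = 0.3197 kg·m².
ω_f = L_i / I_f = 0.02040 / 0.3197 = 0.06382 rad/s.

|ω_f| ≈ 0.0638 rad/s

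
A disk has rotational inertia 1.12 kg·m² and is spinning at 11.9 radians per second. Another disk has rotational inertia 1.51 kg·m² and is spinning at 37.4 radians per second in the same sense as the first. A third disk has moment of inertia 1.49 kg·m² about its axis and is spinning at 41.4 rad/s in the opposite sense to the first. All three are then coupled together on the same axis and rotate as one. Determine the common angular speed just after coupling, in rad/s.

|ω_f| ≈ 1.97 rad/s

The coupling torques are internal; angular momentum about the shared axis is conserved.
Taking A's sense as positive: L = (1.120)(11.9) + (1.510)(37.4) − (1.490)(41.4) = 8.116 kg·m²·rad/s.
Combined I = 1.120 + 1.510 + 1.490 = 4.120 kg·m².
ω_f = L / I = 8.116 / 4.120 = 1.970 rad/s.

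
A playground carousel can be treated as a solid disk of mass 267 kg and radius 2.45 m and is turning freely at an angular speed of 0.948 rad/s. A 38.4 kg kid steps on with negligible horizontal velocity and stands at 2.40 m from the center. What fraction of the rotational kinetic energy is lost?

fraction ≈ 0.216

No external torque acts about the center; L_before = L_after.
I_p = ½(267)(2.45)² = 801.3 kg·m².
Added inertia Σmr² = (38.4)(2.40)² = 221.2 kg·m²; I_f = 801.3 + 221.2 = 1023 kg·m².
ω_f = I_p ω_i / I_f = (801.3)(0.948) / 1023 = 0.7429 rad/s.
KE_i = ½(801.3)(0.9480 rad/s)² = 360.1 J; KE_f = ½(1023)(0.7429)² = 282.2 J.
Fraction lost = 0.2163.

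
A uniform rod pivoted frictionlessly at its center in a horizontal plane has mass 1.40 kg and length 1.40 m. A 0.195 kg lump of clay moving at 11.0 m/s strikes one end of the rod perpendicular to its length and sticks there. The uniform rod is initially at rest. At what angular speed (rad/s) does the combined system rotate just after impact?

|ω_f| ≈ 4.63 rad/s

About the pivot the impulsive forces during the collision are internal, so angular momentum about that axis is conserved.
I_p = (1/12)(1.40)(1.40)² = 0.2287 kg·m². Taking the sense of the lump of clay's angular momentum as positive, L_{lump} = m v R = (0.195)(11.0)(1.40/2) = 1.501 kg·m²/s.
L_i = 0 + 1.501 = 1.501 kg·m²/s.
After sticking, I_f = I_p + m R² = 0.2287 + (0.195)(1.40/2)² = 0.3242 kg·m².
ω_f = L_i / I_f = 1.501 / 0.3242 = 4.631 rad/s.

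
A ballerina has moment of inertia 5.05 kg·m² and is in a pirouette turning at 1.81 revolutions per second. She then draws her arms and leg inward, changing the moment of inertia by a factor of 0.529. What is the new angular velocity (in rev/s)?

ω₂ ≈ 3.42 rev/s

With no external torque about the axis, L is conserved: I₁ω₁ = I₂ω₂.
I₂ = 0.529 × 5.05 = 2.671 kg·m².
ω₂ = I₁ω₁ / I₂ = (5.050)(1.81 rev/s) / (2.671) = 3.422 rev/s.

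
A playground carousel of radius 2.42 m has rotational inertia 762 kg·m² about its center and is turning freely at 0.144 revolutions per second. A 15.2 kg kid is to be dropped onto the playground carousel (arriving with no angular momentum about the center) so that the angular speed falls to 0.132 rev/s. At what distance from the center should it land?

r ≈ 2.13 m

No external torque acts about the center; L_before = L_after.
I_p ω_i = (I_p + m r²) ω_f ⇒ m r² = I_p(ω_i/ω_f − 1) = 762.0(0.144/0.132 − 1) = 69.27 kg·m².
r = √(69.27/15.2) = 2.135 m.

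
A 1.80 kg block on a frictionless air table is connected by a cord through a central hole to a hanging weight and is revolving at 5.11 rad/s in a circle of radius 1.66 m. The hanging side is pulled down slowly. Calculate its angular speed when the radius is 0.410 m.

The constraining force is radial, so m r² ω about the center is conserved.
ω₂ = ω₁ (r₁/r₂)² = (5.11)(1.66/0.410)² = 83.77 rad/s.

ω₂ ≈ 83.8 rad/s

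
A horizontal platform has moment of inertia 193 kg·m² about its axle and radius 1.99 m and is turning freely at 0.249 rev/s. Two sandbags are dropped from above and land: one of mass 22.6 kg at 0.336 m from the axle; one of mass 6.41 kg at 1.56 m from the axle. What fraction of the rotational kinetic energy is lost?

fraction ≈ 0.0860

The added mass arrives with no angular momentum about the axle, and any external torque about the axle is negligible, so the system's angular momentum is conserved.
Added inertia Σmr² = (22.6)(0.336)² + (6.41)(1.56)² = 18.15 kg·m²; I_f = 193.0 + 18.15 = 211.2 kg·m².
ω_f = I_p ω_i / I_f = (193.0)(0.249) / 211.2 = 0.2276 rev/s.
KE_i = ½(193.0)(1.565 rad/s)² = 236.2 J; KE_f = ½(211.2)(1.430)² = 215.9 J.
Fraction lost = 0.08596.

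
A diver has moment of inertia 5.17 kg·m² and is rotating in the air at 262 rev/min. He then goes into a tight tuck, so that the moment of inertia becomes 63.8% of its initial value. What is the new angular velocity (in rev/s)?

ω₂ ≈ 6.84 rev/s

No external torque acts about the spin axis, so angular momentum is conserved.
I₂ = 0.638 × 5.17 = 3.298 kg·m².
ω₂ = I₁ω₁ / I₂ = (5.170)(262 rpm) / (3.298) = 410.7 rpm = 6.844 rev/s.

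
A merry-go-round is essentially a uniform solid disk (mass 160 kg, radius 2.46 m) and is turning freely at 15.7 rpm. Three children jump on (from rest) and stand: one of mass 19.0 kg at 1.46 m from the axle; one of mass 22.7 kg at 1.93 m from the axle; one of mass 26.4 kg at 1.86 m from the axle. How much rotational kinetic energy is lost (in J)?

No external torque acts about the axle; L_before = L_after.
I_p = ½(160)(2.46)² = 484.1 kg·m².
Added inertia Σmr² = (19.0)(1.46)² + (22.7)(1.93)² + (26.4)(1.86)² = 216.4 kg·m²; I_f = 484.1 + 216.4 = 700.5 kg·m².
ω_f = I_p ω_i / I_f = (484.1)(15.7) / 700.5 = 10.85 rpm.
KE_i = ½(484.1)(1.644 rad/s)² = 654.3 J; KE_f = ½(700.5)(1.136)² = 452.2 J.

energy lost ≈ 202 J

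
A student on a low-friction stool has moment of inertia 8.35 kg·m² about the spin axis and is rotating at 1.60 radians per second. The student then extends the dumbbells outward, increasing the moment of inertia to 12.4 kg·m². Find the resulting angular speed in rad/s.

ω₂ ≈ 1.08 rad/s

Angular momentum about the spin axis is conserved since the torque about it is zero.
ω₂ = I₁ω₁ / I₂ = (8.350)(1.60 rad/s) / (12.40) = 1.077 rad/s.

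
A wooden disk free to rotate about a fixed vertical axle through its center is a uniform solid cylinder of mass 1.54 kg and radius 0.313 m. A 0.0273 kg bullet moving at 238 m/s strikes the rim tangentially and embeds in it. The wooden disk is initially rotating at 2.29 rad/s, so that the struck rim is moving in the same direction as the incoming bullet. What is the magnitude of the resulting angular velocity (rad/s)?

The axle reaction passes through the axle and exerts no torque about it; angular momentum about the axle is conserved through the impact.
I_p = ½(1.54)(0.313)² = 0.07544 kg·m². Taking the sense of the bullet's angular momentum as positive, L_{bullet} = m v R = (0.0273)(238)(0.313) = 2.034 kg·m²/s.
L_i = +I_p ω_p + m v R = +(0.07544)(2.29) + 2.034 = 2.206 kg·m²/s.
After sticking, I_f = I_p + m R² = 0.07544 + (0.0273)(0.313)² = 0.07811 kg·m².
ω_f = L_i / I_f = 2.206 / 0.07811 = 28.25 rad/s.

|ω_f| ≈ 28.2 rad/s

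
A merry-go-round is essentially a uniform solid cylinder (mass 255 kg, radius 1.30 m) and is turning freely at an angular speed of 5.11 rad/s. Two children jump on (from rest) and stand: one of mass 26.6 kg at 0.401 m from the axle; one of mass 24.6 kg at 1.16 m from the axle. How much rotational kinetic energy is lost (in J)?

The added mass arrives with no angular momentum about the axle, and any external torque about the axle is negligible, so the system's angular momentum is conserved.
I_p = ½(255)(1.30)² = 215.5 kg·m².
Added inertia Σmr² = (26.6)(0.401)² + (24.6)(1.16)² = 37.38 kg·m²; I_f = 215.5 + 37.38 = 252.9 kg·m².
ω_f = I_p ω_i / I_f = (215.5)(5.11) / 252.9 = 4.355 rad/s.
KE_i = ½(215.5)(5.110 rad/s)² = 2813 J; KE_f = ½(252.9)(4.355)² = 2397 J.

energy lost ≈ 416 J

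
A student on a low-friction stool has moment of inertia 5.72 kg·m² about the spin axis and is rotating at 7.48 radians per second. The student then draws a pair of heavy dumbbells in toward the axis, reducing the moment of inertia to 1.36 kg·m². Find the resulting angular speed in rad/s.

ω₂ ≈ 31.5 rad/s

Angular momentum about the spin axis is conserved since the torque about it is zero.
ω₂ = I₁ω₁ / I₂ = (5.720)(7.48 rad/s) / (1.360) = 31.46 rad/s.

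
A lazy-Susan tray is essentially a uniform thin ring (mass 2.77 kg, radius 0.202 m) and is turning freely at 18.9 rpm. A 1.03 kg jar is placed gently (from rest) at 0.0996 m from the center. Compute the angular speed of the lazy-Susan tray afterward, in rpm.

No external torque acts about the center; L_before = L_after.
I_p = (2.77)(0.202)² = 0.1130 kg·m².
Added inertia Σmr² = (1.03)(0.0996)² = 0.01022 kg·m²; I_f = 0.1130 + 0.01022 = 0.1232 kg·m².
ω_f = I_p ω_i / I_f = (0.1130)(18.9) / 0.1232 = 17.33 rpm.

ω_f ≈ 17.3 rpm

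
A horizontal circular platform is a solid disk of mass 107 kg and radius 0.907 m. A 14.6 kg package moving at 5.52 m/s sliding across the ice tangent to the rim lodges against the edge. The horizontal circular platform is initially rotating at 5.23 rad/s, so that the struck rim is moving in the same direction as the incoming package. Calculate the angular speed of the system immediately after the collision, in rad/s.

About the central axle the impulsive forces during the collision are internal, so angular momentum about that axis is conserved.
I_p = ½(107)(0.907)² = 44.01 kg·m². Taking the sense of the package's angular momentum as positive, L_{package} = m v R = (14.6)(5.52)(0.907) = 73.10 kg·m²/s.
L_i = +I_p ω_p + m v R = +(44.01)(5.23) + 73.10 = 303.3 kg·m²/s.
After sticking, I_f = I_p + m R² = 44.01 + (14.6)(0.907)² = 56.02 kg·m².
ω_f = L_i / I_f = 303.3 / 56.02 = 5.414 rad/s.

|ω_f| ≈ 5.41 rad/s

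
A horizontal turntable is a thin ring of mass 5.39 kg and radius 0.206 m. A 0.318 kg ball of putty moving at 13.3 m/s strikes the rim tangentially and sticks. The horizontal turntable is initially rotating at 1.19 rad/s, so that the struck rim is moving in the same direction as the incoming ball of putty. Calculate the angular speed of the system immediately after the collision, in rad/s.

The axle reaction passes through the axle and exerts no torque about it; angular momentum about the axle is conserved through the impact.
I_p = (5.39)(0.206)² = 0.2287 kg·m². Taking the sense of the ball of putty's angular momentum as positive, L_{ball} = m v R = (0.318)(13.3)(0.206) = 0.8713 kg·m²/s.
L_i = +I_p ω_p + m v R = +(0.2287)(1.19) + 0.8713 = 1.143 kg·m²/s.
After sticking, I_f = I_p + m R² = 0.2287 + (0.318)(0.206)² = 0.2422 kg·m².
ω_f = L_i / I_f = 1.143 / 0.2422 = 4.721 rad/s.

|ω_f| ≈ 4.72 rad/s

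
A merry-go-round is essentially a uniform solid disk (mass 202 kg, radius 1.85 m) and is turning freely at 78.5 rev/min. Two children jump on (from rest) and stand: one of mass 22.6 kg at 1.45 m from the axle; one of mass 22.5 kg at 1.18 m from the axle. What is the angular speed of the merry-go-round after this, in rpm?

The added mass arrives with no angular momentum about the axle, and any external torque about the axle is negligible, so the system's angular momentum is conserved.
I_p = ½(202)(1.85)² = 345.7 kg·m².
Added inertia Σmr² = (22.6)(1.45)² + (22.5)(1.18)² = 78.85 kg·m²; I_f = 345.7 + 78.85 = 424.5 kg·m².
ω_f = I_p ω_i / I_f = (345.7)(78.5) / 424.5 = 63.92 rpm.

ω_f ≈ 63.9 rpm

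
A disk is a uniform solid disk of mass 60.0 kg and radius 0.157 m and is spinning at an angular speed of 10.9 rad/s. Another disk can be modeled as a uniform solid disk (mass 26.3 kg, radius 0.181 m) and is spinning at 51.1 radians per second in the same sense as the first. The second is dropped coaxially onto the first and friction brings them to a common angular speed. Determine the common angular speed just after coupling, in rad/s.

No external torque acts about the common axis, so total angular momentum is conserved.
Moments of inertia: I_A = ½(60.0)(0.157)² = 0.7395 kg·m²; I_B = ½(26.3)(0.181)² = 0.4308 kg·m².
Taking A's sense as positive: L = (0.7395)(10.9) + (0.4308)(51.1) = 30.07 kg·m²·rad/s.
Combined I = 0.7395 + 0.4308 = 1.170 kg·m².
ω_f = L / I = 30.07 / 1.170 = 25.70 rad/s.

|ω_f| ≈ 25.7 rad/s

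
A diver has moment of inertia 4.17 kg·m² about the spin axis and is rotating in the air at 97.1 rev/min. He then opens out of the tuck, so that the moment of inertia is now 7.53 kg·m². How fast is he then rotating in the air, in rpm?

ω₂ ≈ 53.8 rpm

With no external torque about the axis, L is conserved: I₁ω₁ = I₂ω₂.
ω₂ = I₁ω₁ / I₂ = (4.170)(97.1 rpm) / (7.530) = 53.77 rpm.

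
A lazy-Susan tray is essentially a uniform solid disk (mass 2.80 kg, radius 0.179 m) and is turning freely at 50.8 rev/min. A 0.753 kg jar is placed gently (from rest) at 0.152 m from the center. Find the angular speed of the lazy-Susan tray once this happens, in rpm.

The added mass arrives with no angular momentum about the center, and any external torque about the center is negligible, so the system's angular momentum is conserved.
I_p = ½(2.80)(0.179)² = 0.04486 kg·m².
Added inertia Σmr² = (0.753)(0.152)² = 0.01740 kg·m²; I_f = 0.04486 + 0.01740 = 0.06225 kg·m².
ω_f = I_p ω_i / I_f = (0.04486)(50.8) / 0.06225 = 36.60 rpm.

ω_f ≈ 36.6 rpm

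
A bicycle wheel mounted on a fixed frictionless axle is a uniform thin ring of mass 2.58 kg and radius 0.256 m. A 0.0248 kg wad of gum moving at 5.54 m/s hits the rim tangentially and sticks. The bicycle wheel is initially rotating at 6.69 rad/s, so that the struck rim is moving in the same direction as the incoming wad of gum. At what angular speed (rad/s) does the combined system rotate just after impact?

The axle reaction passes through the axle and exerts no torque about it; angular momentum about the axle is conserved through the impact.
I_p = (2.58)(0.256)² = 0.1691 kg·m². Taking the sense of the wad of gum's angular momentum as positive, L_{wad} = m v R = (0.0248)(5.54)(0.256) = 0.03517 kg·m²/s.
L_i = +I_p ω_p + m v R = +(0.1691)(6.69) + 0.03517 = 1.166 kg·m²/s.
After sticking, I_f = I_p + m R² = 0.1691 + (0.0248)(0.256)² = 0.1707 kg·m².
ω_f = L_i / I_f = 1.166 / 0.1707 = 6.832 rad/s.

|ω_f| ≈ 6.83 rad/s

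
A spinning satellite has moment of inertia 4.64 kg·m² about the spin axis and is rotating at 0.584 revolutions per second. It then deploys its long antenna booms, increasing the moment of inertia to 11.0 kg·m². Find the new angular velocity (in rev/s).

With no external torque about the axis, L is conserved: I₁ω₁ = I₂ω₂.
ω₂ = I₁ω₁ / I₂ = (4.640)(0.584 rev/s) / (11.00) = 0.2463 rev/s.

ω₂ ≈ 0.246 rev/s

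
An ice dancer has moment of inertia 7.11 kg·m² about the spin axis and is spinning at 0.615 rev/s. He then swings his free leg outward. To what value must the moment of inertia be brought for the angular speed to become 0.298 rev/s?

No external torque acts about the spin axis, so angular momentum is conserved.
I₂ = I₁ω₁ / ω₂ = (7.11)(0.615) / (0.298) = 14.67 kg·m².

I₂ ≈ 14.7 kg·m²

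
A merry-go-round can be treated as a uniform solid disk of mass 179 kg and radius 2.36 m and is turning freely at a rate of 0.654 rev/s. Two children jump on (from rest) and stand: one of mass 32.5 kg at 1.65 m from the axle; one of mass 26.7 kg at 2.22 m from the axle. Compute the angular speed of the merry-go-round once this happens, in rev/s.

The added mass arrives with no angular momentum about the axle, and any external torque about the axle is negligible, so the system's angular momentum is conserved.
I_p = ½(179)(2.36)² = 498.5 kg·m².
Added inertia Σmr² = (32.5)(1.65)² + (26.7)(2.22)² = 220.1 kg·m²; I_f = 498.5 + 220.1 = 718.5 kg·m².
ω_f = I_p ω_i / I_f = (498.5)(0.654) / 718.5 = 0.4537 rev/s.

ω_f ≈ 0.454 rev/s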